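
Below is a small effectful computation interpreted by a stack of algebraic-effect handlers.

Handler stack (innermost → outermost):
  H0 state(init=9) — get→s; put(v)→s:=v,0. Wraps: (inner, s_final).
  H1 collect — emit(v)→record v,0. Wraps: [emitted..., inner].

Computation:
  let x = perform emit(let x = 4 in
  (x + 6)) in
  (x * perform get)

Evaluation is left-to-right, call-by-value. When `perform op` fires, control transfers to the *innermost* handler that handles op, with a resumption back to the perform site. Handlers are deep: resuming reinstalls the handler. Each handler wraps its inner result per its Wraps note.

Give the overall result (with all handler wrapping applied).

Step-by-step:
emit(10) @ H1 ⇒ out+=10
get @ H0 ⇒ 9
H0 returns (0, 9)
H1 returns [10, (0, 9)]
= [10, (0, 9)]

Answer: [10, (0, 9)]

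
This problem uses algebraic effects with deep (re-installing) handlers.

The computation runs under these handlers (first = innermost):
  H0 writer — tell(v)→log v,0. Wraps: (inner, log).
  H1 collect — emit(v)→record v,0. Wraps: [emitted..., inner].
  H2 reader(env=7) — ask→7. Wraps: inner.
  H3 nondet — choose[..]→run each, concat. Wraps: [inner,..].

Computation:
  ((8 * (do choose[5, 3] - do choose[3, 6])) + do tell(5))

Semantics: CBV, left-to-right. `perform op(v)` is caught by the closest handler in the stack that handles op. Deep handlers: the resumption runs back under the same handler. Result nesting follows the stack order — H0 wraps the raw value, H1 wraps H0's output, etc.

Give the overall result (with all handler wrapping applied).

Answer: [[(16, (5))], [(-8, (5))], [(0, (5))], [(-24, (5))]]

Evaluation trace:
choose[5, 3] @ H3
  branch[0] choose=5:
    choose[3, 6] @ H3
      branch[0] choose=3:
        tell(5) @ H0 ⇒ log+=5
        H0 returns (16, (5))
        H1 returns [(16, (5))]
        H2 returns [(16, (5))]
        H3 returns [[(16, (5))]]
      branch[1] choose=6:
        tell(5) @ H0 ⇒ log+=5
        H0 returns (-8, (5))
        H1 returns [(-8, (5))]
        H2 returns [(-8, (5))]
        H3 returns [[(-8, (5))]]
  branch[1] choose=3:
    choose[3, 6] @ H3
      branch[0] choose=3:
        tell(5) @ H0 ⇒ log+=5
        H0 returns (0, (5))
        H1 returns [(0, (5))]
        H2 returns [(0, (5))]
        H3 returns [[(0, (5))]]
      branch[1] choose=6:
        tell(5) @ H0 ⇒ log+=5
        H0 returns (-24, (5))
        H1 returns [(-24, (5))]
        H2 returns [(-24, (5))]
        H3 returns [[(-24, (5))]]
= [[(16, (5))], [(-8, (5))], [(0, (5))], [(-24, (5))]]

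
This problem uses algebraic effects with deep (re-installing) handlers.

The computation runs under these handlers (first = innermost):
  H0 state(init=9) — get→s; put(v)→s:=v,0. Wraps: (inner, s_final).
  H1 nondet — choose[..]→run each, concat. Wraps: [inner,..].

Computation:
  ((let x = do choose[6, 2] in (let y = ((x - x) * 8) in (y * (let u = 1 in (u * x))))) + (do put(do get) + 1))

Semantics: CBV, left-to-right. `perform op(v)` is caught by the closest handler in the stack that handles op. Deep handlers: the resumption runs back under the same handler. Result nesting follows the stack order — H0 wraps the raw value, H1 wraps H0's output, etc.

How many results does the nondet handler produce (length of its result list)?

Answer: 2

Step-by-step:
choose[6, 2] @ H1
  branch[0] choose=6:
    get @ H0 ⇒ 9
    put(9) @ H0 ⇒ s:=9
    H0 returns (1, 9)
    H1 returns [(1, 9)]
  branch[1] choose=2:
    get @ H0 ⇒ 9
    put(9) @ H0 ⇒ s:=9
    H0 returns (1, 9)
    H1 returns [(1, 9)]
= [(1, 9), (1, 9)]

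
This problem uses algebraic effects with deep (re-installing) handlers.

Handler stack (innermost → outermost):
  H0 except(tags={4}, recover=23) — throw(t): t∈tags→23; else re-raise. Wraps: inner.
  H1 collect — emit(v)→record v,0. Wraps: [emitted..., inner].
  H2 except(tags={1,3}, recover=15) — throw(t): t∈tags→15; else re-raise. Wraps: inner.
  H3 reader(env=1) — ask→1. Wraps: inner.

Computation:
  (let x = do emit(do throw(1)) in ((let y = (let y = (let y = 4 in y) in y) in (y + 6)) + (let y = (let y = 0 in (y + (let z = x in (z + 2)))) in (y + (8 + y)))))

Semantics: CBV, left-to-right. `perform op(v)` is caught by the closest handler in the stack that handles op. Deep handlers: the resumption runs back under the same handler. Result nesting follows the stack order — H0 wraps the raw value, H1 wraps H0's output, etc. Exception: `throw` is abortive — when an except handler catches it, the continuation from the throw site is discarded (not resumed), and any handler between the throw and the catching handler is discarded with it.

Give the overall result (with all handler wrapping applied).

Answer: 15

Evaluation trace:
throw(1) @ H0 re-raised
throw(1) @ H2 caught ⇒ 15
H3 returns 15
= 15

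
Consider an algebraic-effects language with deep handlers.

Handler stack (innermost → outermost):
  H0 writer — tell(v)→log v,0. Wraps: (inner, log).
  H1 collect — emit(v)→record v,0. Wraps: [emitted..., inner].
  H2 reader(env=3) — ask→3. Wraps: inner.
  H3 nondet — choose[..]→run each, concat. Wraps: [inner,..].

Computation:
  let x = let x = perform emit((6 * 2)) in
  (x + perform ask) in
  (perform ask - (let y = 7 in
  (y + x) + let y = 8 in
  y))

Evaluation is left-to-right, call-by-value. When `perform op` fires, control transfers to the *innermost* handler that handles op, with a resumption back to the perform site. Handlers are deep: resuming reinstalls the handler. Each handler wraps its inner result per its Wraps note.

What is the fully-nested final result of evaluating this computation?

Answer: [[12, (-15, ())]]

Working:
emit(12) @ H1 ⇒ out+=12
ask @ H2 ⇒ 3
ask @ H2 ⇒ 3
H0 returns (-15, ())
H1 returns [12, (-15, ())]
H2 returns [12, (-15, ())]
H3 returns [[12, (-15, ())]]
= [[12, (-15, ())]]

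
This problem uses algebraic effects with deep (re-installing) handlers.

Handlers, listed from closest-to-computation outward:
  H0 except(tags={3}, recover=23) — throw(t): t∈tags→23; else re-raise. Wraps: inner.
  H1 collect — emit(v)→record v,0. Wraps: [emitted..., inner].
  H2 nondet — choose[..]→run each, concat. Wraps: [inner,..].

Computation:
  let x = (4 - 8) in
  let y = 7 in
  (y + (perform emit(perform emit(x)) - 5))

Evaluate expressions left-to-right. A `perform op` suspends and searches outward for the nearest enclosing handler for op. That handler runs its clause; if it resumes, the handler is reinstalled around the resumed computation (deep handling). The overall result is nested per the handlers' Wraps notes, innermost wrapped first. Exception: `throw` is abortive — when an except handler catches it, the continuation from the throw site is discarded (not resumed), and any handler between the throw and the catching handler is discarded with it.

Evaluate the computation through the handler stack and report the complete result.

Working:
emit(-4) @ H1 ⇒ out+=-4
emit(0) @ H1 ⇒ out+=0
H0 returns 2
H1 returns [-4, 0, 2]
H2 returns [[-4, 0, 2]]
= [[-4, 0, 2]]

Answer: [[-4, 0, 2]]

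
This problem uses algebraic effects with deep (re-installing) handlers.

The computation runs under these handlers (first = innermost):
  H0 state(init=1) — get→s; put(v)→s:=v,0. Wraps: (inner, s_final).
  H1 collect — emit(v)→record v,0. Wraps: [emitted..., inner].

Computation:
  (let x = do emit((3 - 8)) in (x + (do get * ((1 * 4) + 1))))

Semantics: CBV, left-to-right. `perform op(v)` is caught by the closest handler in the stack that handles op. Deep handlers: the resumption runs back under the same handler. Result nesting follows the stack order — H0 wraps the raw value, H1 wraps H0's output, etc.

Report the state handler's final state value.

Working:
emit(-5) @ H1 ⇒ out+=-5
get @ H0 ⇒ 1
H0 returns (5, 1)
H1 returns [-5, (5, 1)]
= [-5, (5, 1)]

Answer: 1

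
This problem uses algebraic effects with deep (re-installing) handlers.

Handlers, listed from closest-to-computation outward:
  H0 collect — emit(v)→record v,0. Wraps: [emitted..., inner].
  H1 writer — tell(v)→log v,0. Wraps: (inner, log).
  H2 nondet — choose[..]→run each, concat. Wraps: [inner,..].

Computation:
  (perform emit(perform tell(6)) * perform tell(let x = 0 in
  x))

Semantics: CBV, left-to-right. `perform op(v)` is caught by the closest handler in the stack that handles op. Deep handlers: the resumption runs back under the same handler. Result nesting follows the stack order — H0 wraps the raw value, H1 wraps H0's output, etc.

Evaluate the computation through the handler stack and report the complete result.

Answer: [([0, 0], (6, 0))]

Evaluation trace:
tell(6) @ H1 ⇒ log+=6
emit(0) @ H0 ⇒ out+=0
tell(0) @ H1 ⇒ log+=0
H0 returns [0, 0]
H1 returns ([0, 0], (6, 0))
H2 returns [([0, 0], (6, 0))]
= [([0, 0], (6, 0))]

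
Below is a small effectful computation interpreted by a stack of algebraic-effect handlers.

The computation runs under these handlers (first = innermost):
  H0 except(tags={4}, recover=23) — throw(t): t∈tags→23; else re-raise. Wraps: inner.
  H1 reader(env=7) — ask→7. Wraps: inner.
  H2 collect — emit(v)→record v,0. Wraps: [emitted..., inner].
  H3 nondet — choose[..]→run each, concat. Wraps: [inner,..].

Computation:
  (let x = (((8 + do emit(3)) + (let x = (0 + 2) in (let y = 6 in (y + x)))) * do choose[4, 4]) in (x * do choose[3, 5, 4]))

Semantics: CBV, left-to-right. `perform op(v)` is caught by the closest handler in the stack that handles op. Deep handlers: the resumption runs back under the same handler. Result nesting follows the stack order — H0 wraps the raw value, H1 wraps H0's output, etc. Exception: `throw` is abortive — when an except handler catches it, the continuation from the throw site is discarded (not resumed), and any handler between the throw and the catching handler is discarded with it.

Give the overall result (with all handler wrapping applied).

Step-by-step:
emit(3) @ H2 ⇒ out+=3
choose[4, 4] @ H3
  branch[0] choose=4:
    choose[3, 5, 4] @ H3
      branch[0] choose=3:
        H0 returns 192
        H1 returns 192
        H2 returns [3, 192]
        H3 returns [[3, 192]]
      branch[1] choose=5:
        H0 returns 320
        H1 returns 320
        H2 returns [3, 320]
        H3 returns [[3, 320]]
      branch[2] choose=4:
        H0 returns 256
        H1 returns 256
        H2 returns [3, 256]
        H3 returns [[3, 256]]
  branch[1] choose=4:
    choose[3, 5, 4] @ H3
      branch[0] choose=3:
        H0 returns 192
        H1 returns 192
        H2 returns [3, 192]
        H3 returns [[3, 192]]
      branch[1] choose=5:
        H0 returns 320
        H1 returns 320
        H2 returns [3, 320]
        H3 returns [[3, 320]]
      branch[2] choose=4:
        H0 returns 256
        H1 returns 256
        H2 returns [3, 256]
        H3 returns [[3, 256]]
= [[3, 192], [3, 320], [3, 256], [3, 192], [3, 320], [3, 256]]

Answer: [[3, 192], [3, 320], [3, 256], [3, 192], [3, 320], [3, 256]]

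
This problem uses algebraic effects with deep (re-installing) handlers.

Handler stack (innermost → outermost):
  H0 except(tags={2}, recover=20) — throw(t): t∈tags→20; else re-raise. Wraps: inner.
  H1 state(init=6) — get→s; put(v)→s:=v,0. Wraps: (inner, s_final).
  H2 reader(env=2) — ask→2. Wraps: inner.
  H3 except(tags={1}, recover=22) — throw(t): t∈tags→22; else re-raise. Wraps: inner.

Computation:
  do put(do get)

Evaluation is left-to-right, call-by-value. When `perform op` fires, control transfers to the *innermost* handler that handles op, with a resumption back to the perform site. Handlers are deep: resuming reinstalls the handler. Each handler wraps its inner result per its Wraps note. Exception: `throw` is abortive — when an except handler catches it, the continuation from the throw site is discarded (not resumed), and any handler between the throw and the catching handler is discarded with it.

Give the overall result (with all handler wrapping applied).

Working:
get @ H1 ⇒ 6
put(6) @ H1 ⇒ s:=6
H0 returns 0
H1 returns (0, 6)
H2 returns (0, 6)
H3 returns (0, 6)
= (0, 6)

Answer: (0, 6)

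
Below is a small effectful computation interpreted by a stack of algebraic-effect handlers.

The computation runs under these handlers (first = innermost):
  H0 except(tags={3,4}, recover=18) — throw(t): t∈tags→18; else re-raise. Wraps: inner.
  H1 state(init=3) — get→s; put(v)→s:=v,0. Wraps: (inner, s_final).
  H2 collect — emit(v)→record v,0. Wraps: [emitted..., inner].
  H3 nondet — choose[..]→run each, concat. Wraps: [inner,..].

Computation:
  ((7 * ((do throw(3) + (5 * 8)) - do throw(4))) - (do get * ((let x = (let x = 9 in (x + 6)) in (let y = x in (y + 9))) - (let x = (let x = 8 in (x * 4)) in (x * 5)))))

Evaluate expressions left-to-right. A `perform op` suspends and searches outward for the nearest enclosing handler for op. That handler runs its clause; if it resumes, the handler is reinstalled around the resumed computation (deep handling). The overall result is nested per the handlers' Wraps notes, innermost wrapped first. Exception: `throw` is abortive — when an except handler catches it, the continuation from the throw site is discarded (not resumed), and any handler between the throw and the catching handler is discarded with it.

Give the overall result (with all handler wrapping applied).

Answer: [[(18, 3)]]

Evaluation trace:
throw(3) @ H0 caught ⇒ 18
H1 returns (18, 3)
H2 returns [(18, 3)]
H3 returns [[(18, 3)]]
= [[(18, 3)]]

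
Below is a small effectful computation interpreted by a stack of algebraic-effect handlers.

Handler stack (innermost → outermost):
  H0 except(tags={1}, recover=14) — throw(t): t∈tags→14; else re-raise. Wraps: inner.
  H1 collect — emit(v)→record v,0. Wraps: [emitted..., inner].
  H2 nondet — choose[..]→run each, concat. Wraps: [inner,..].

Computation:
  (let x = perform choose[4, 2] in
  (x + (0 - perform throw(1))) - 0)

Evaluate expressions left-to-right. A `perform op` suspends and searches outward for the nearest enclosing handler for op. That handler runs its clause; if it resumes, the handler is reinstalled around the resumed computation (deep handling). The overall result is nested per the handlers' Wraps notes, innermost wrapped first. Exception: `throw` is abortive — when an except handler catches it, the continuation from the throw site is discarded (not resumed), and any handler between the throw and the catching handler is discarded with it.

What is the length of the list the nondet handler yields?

Working:
choose[4, 2] @ H2
  branch[0] choose=4:
    throw(1) @ H0 caught ⇒ 14
    H1 returns [14]
    H2 returns [[14]]
  branch[1] choose=2:
    throw(1) @ H0 caught ⇒ 14
    H1 returns [14]
    H2 returns [[14]]
= [[14], [14]]

Answer: 2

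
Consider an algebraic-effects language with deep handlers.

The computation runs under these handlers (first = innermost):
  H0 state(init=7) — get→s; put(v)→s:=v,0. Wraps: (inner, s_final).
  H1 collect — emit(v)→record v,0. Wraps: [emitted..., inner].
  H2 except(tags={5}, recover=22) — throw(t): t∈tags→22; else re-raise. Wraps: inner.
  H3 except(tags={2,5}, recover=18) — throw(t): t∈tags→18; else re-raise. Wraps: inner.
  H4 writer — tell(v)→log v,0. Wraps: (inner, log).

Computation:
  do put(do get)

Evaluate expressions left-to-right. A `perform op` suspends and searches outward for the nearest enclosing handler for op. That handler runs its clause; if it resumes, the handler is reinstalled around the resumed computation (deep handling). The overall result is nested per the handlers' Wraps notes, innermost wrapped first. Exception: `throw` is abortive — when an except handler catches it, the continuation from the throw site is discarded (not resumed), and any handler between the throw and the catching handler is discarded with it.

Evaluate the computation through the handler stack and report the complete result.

Step-by-step:
get @ H0 ⇒ 7
put(7) @ H0 ⇒ s:=7
H0 returns (0, 7)
H1 returns [(0, 7)]
H2 returns [(0, 7)]
H3 returns [(0, 7)]
H4 returns ([(0, 7)], ())
= ([(0, 7)], ())

Answer: ([(0, 7)], ())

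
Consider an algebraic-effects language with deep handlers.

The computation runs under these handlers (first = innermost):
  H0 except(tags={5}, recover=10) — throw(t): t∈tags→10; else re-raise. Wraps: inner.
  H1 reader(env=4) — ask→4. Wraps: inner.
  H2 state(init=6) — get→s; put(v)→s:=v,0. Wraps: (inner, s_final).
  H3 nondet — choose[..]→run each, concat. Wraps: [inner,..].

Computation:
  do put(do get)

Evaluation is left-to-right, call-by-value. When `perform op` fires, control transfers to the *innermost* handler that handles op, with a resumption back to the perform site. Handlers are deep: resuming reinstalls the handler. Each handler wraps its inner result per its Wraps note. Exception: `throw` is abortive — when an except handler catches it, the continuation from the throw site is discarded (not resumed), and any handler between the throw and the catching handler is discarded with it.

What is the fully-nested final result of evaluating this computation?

Answer: [(0, 6)]

Working:
get @ H2 ⇒ 6
put(6) @ H2 ⇒ s:=6
H0 returns 0
H1 returns 0
H2 returns (0, 6)
H3 returns [(0, 6)]
= [(0, 6)]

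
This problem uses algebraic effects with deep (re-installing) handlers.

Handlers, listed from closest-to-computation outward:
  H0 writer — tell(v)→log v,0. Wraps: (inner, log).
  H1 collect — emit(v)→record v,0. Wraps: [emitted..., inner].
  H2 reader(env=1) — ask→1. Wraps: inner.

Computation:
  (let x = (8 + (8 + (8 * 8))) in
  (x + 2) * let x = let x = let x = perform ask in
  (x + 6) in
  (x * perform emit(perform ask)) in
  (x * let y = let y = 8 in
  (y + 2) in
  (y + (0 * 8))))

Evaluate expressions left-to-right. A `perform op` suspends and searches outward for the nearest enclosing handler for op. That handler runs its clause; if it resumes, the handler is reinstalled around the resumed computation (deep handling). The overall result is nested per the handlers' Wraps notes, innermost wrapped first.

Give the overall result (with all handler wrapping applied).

Step-by-step:
ask @ H2 ⇒ 1
ask @ H2 ⇒ 1
emit(1) @ H1 ⇒ out+=1
H0 returns (0, ())
H1 returns [1, (0, ())]
H2 returns [1, (0, ())]
= [1, (0, ())]

Answer: [1, (0, ())]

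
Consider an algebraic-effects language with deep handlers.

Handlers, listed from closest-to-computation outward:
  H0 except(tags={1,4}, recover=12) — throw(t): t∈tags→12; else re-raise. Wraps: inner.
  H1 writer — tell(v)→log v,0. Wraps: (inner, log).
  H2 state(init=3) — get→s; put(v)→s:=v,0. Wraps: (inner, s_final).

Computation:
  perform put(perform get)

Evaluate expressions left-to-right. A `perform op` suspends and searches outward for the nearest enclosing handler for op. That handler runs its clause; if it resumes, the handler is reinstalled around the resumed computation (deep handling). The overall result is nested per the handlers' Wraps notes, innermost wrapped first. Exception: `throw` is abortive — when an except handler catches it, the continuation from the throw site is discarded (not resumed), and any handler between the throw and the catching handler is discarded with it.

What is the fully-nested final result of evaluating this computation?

Evaluation trace:
get @ H2 ⇒ 3
put(3) @ H2 ⇒ s:=3
H0 returns 0
H1 returns (0, ())
H2 returns ((0, ()), 3)
= ((0, ()), 3)

Answer: ((0, ()), 3)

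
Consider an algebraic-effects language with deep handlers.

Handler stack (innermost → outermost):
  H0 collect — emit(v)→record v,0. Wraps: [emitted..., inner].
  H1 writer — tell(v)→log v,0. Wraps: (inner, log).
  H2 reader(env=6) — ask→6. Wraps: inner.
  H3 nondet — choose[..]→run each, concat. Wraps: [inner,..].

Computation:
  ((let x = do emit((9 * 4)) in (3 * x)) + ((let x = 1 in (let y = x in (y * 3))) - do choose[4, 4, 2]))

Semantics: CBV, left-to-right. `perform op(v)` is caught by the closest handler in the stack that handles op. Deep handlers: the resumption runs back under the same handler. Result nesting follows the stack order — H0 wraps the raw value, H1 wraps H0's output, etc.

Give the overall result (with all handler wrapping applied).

Step-by-step:
emit(36) @ H0 ⇒ out+=36
choose[4, 4, 2] @ H3
  branch[0] choose=4:
    H0 returns [36, -1]
    H1 returns ([36, -1], ())
    H2 returns ([36, -1], ())
    H3 returns [([36, -1], ())]
  branch[1] choose=4:
    H0 returns [36, -1]
    H1 returns ([36, -1], ())
    H2 returns ([36, -1], ())
    H3 returns [([36, -1], ())]
  branch[2] choose=2:
    H0 returns [36, 1]
    H1 returns ([36, 1], ())
    H2 returns ([36, 1], ())
    H3 returns [([36, 1], ())]
= [([36, -1], ()), ([36, -1], ()), ([36, 1], ())]

Answer: [([36, -1], ()), ([36, -1], ()), ([36, 1], ())]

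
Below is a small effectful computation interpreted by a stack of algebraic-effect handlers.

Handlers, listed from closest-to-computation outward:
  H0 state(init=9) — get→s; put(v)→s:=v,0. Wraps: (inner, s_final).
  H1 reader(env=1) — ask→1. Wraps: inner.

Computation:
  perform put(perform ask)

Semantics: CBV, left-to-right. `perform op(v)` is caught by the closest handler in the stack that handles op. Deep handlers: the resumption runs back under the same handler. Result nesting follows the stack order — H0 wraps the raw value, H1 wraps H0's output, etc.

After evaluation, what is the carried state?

Answer: 1

Evaluation trace:
ask @ H1 ⇒ 1
put(1) @ H0 ⇒ s:=1
H0 returns (0, 1)
H1 returns (0, 1)
= (0, 1)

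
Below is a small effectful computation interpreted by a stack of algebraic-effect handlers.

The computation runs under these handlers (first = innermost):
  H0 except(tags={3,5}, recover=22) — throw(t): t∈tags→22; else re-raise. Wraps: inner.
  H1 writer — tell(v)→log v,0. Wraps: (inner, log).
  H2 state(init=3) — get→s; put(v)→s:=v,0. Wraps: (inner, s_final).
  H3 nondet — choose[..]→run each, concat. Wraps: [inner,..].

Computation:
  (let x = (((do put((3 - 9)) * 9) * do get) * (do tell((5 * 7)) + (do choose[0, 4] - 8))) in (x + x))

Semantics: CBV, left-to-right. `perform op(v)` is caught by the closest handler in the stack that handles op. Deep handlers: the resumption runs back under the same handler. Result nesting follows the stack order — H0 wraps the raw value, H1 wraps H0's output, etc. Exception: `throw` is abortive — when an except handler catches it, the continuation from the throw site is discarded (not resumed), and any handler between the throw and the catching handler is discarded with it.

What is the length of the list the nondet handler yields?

Answer: 2

Step-by-step:
put(-6) @ H2 ⇒ s:=-6
get @ H2 ⇒ -6
tell(35) @ H1 ⇒ log+=35
choose[0, 4] @ H3
  branch[0] choose=0:
    H0 returns 0
    H1 returns (0, (35))
    H2 returns ((0, (35)), -6)
    H3 returns [((0, (35)), -6)]
  branch[1] choose=4:
    H0 returns 0
    H1 returns (0, (35))
    H2 returns ((0, (35)), -6)
    H3 returns [((0, (35)), -6)]
= [((0, (35)), -6), ((0, (35)), -6)]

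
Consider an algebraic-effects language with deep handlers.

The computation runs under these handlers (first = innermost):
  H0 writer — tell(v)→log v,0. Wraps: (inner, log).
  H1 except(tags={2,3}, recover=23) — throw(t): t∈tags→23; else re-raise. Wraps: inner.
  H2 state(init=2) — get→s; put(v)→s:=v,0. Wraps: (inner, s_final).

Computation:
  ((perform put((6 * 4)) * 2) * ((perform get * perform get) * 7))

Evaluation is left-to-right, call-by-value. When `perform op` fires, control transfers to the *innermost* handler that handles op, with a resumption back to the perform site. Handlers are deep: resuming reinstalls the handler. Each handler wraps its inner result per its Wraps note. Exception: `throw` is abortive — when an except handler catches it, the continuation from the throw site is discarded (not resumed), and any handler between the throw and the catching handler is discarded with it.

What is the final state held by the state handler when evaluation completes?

Answer: 24

Step-by-step:
put(24) @ H2 ⇒ s:=24
get @ H2 ⇒ 24
get @ H2 ⇒ 24
H0 returns (0, ())
H1 returns (0, ())
H2 returns ((0, ()), 24)
= ((0, ()), 24)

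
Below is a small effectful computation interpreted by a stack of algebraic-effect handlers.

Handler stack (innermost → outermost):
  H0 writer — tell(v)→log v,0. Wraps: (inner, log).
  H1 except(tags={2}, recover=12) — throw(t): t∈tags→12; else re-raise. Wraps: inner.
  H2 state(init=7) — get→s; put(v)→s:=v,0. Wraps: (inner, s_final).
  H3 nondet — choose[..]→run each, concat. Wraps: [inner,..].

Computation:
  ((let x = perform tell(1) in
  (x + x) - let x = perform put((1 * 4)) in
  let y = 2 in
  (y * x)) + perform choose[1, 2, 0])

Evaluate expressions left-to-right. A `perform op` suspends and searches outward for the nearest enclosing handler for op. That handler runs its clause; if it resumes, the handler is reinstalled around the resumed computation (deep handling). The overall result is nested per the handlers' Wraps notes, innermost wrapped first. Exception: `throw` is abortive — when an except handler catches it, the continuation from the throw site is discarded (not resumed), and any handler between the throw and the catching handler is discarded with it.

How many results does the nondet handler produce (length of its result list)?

Answer: 3

Working:
tell(1) @ H0 ⇒ log+=1
put(4) @ H2 ⇒ s:=4
choose[1, 2, 0] @ H3
  branch[0] choose=1:
    H0 returns (1, (1))
    H1 returns (1, (1))
    H2 returns ((1, (1)), 4)
    H3 returns [((1, (1)), 4)]
  branch[1] choose=2:
    H0 returns (2, (1))
    H1 returns (2, (1))
    H2 returns ((2, (1)), 4)
    H3 returns [((2, (1)), 4)]
  branch[2] choose=0:
    H0 returns (0, (1))
    H1 returns (0, (1))
    H2 returns ((0, (1)), 4)
    H3 returns [((0, (1)), 4)]
= [((1, (1)), 4), ((2, (1)), 4), ((0, (1)), 4)]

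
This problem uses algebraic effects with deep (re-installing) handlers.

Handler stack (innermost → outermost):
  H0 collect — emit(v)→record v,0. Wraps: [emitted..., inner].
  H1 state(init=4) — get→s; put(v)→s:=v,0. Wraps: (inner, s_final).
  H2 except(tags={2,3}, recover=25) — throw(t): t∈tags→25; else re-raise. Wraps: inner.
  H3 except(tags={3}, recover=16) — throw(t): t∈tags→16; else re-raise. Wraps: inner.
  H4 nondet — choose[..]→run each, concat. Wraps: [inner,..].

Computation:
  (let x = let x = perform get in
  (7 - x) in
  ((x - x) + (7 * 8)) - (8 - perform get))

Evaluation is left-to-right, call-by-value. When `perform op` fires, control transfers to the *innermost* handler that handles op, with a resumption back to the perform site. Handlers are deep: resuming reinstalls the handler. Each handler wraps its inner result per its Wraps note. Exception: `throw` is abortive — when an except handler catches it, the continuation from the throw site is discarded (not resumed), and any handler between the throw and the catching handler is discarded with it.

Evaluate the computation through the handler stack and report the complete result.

Working:
get @ H1 ⇒ 4
get @ H1 ⇒ 4
H0 returns [52]
H1 returns ([52], 4)
H2 returns ([52], 4)
H3 returns ([52], 4)
H4 returns [([52], 4)]
= [([52], 4)]

Answer: [([52], 4)]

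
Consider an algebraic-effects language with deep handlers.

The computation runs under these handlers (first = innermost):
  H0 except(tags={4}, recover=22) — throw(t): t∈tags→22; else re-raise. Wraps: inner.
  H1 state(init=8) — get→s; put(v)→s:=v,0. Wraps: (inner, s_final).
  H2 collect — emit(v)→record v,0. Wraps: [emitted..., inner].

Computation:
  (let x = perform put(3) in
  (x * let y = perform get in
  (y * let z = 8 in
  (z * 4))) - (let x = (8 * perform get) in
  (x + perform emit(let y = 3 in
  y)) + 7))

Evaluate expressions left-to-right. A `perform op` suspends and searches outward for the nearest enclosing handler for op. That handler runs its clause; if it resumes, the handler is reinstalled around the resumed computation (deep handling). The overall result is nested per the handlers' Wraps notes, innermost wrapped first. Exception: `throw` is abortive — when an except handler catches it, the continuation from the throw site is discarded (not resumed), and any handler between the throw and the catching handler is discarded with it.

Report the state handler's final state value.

Answer: 3

Step-by-step:
put(3) @ H1 ⇒ s:=3
get @ H1 ⇒ 3
get @ H1 ⇒ 3
emit(3) @ H2 ⇒ out+=3
H0 returns -31
H1 returns (-31, 3)
H2 returns [3, (-31, 3)]
= [3, (-31, 3)]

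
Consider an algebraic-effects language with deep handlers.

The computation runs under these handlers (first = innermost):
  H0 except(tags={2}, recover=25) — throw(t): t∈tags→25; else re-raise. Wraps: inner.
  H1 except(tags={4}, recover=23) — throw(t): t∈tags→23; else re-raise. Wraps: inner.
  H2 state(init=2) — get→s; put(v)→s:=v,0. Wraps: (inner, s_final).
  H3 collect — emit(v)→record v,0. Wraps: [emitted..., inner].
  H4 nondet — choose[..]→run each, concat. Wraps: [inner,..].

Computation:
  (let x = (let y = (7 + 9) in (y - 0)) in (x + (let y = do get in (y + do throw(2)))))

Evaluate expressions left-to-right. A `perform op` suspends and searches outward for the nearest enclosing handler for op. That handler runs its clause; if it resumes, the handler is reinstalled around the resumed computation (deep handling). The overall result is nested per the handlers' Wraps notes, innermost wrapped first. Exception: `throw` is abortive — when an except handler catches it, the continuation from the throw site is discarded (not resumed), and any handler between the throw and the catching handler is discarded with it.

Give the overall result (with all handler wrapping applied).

Step-by-step:
get @ H2 ⇒ 2
throw(2) @ H0 caught ⇒ 25
H1 returns 25
H2 returns (25, 2)
H3 returns [(25, 2)]
H4 returns [[(25, 2)]]
= [[(25, 2)]]

Answer: [[(25, 2)]]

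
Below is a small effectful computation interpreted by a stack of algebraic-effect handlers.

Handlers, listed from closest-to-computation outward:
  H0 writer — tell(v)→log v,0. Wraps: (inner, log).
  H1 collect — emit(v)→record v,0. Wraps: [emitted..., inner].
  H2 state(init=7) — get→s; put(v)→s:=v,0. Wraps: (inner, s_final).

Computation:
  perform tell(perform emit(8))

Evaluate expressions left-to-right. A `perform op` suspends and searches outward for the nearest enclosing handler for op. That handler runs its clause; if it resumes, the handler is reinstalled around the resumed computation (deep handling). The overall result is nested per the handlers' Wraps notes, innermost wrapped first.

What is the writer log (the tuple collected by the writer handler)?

Answer: (0)

Evaluation trace:
emit(8) @ H1 ⇒ out+=8
tell(0) @ H0 ⇒ log+=0
H0 returns (0, (0))
H1 returns [8, (0, (0))]
H2 returns ([8, (0, (0))], 7)
= ([8, (0, (0))], 7)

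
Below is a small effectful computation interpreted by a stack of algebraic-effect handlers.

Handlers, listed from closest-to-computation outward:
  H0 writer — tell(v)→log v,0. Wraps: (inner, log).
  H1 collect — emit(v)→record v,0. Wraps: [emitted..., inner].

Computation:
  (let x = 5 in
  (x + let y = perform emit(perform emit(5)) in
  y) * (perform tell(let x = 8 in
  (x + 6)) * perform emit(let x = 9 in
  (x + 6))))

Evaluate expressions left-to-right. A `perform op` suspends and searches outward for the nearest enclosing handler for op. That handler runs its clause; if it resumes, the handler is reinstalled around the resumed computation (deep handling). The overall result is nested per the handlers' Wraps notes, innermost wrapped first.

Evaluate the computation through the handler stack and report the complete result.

Answer: [5, 0, 15, (0, (14))]

Working:
emit(5) @ H1 ⇒ out+=5
emit(0) @ H1 ⇒ out+=0
tell(14) @ H0 ⇒ log+=14
emit(15) @ H1 ⇒ out+=15
H0 returns (0, (14))
H1 returns [5, 0, 15, (0, (14))]
= [5, 0, 15, (0, (14))]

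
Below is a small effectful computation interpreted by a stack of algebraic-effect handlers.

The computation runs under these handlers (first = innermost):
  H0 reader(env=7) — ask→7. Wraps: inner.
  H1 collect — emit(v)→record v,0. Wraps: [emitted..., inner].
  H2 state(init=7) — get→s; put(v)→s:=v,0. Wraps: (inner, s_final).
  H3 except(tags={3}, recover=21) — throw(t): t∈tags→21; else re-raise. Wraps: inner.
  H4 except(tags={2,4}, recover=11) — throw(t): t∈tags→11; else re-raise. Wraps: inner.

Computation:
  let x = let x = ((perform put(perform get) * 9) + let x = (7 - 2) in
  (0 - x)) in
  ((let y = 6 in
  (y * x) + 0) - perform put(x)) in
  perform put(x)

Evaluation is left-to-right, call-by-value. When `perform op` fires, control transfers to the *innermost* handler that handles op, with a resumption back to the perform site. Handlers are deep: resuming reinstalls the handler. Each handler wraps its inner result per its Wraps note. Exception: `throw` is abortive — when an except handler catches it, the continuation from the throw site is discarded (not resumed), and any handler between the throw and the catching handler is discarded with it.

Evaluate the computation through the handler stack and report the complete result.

Answer: ([0], -30)

Evaluation trace:
get @ H2 ⇒ 7
put(7) @ H2 ⇒ s:=7
put(-5) @ H2 ⇒ s:=-5
put(-30) @ H2 ⇒ s:=-30
H0 returns 0
H1 returns [0]
H2 returns ([0], -30)
H3 returns ([0], -30)
H4 returns ([0], -30)
= ([0], -30)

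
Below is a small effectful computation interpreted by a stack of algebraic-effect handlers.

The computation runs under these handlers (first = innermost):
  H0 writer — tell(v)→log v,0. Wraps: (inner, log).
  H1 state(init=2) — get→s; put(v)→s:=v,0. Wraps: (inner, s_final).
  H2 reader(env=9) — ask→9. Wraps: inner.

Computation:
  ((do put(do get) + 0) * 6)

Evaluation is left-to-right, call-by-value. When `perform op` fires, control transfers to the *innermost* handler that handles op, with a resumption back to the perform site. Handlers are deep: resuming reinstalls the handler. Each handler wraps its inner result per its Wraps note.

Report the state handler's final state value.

Answer: 2

Step-by-step:
get @ H1 ⇒ 2
put(2) @ H1 ⇒ s:=2
H0 returns (0, ())
H1 returns ((0, ()), 2)
H2 returns ((0, ()), 2)
= ((0, ()), 2)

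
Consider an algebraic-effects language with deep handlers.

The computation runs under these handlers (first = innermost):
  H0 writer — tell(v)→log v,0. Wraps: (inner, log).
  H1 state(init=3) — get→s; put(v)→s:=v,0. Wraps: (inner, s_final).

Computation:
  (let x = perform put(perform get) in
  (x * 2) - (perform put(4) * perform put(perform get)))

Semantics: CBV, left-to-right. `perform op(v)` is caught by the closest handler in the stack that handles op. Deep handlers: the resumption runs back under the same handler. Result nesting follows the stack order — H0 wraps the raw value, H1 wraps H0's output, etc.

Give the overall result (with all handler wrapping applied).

Evaluation trace:
get @ H1 ⇒ 3
put(3) @ H1 ⇒ s:=3
put(4) @ H1 ⇒ s:=4
get @ H1 ⇒ 4
put(4) @ H1 ⇒ s:=4
H0 returns (0, ())
H1 returns ((0, ()), 4)
= ((0, ()), 4)

Answer: ((0, ()), 4)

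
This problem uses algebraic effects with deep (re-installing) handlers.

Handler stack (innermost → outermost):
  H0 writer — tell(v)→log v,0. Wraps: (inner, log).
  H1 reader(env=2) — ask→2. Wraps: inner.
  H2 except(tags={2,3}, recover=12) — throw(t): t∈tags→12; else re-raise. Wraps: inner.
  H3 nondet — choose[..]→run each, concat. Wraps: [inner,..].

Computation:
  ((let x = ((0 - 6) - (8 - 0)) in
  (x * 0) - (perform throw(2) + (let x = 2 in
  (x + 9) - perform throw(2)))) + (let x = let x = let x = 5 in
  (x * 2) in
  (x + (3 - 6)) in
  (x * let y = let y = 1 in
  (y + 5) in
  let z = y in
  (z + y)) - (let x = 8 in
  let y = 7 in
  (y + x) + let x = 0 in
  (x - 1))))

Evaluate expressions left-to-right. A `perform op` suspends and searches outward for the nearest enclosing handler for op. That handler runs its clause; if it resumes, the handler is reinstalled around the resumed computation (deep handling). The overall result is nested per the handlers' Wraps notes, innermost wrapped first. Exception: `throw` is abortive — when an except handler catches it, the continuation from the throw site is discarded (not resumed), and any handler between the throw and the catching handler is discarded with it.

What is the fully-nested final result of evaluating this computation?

Step-by-step:
throw(2) @ H2 caught ⇒ 12
H3 returns [12]
= [12]

Answer: [12]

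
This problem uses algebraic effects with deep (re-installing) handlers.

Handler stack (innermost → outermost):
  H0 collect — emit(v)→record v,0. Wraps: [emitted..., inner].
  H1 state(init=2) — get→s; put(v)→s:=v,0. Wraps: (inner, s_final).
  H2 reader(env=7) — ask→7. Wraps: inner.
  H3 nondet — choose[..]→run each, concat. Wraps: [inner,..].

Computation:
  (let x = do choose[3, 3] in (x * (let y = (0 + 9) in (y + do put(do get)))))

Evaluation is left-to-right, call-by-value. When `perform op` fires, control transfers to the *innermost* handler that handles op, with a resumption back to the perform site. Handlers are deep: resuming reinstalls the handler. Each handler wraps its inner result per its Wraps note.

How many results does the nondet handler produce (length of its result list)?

Working:
choose[3, 3] @ H3
  branch[0] choose=3:
    get @ H1 ⇒ 2
    put(2) @ H1 ⇒ s:=2
    H0 returns [27]
    H1 returns ([27], 2)
    H2 returns ([27], 2)
    H3 returns [([27], 2)]
  branch[1] choose=3:
    get @ H1 ⇒ 2
    put(2) @ H1 ⇒ s:=2
    H0 returns [27]
    H1 returns ([27], 2)
    H2 returns ([27], 2)
    H3 returns [([27], 2)]
= [([27], 2), ([27], 2)]

Answer: 2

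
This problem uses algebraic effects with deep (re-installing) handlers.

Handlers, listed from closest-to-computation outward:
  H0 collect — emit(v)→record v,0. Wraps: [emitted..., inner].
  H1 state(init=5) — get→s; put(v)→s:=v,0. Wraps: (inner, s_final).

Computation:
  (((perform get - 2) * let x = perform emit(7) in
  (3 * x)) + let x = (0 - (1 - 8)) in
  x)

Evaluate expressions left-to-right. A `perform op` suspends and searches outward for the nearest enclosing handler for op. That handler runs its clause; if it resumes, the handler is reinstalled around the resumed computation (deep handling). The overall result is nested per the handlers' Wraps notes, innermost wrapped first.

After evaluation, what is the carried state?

Working:
get @ H1 ⇒ 5
emit(7) @ H0 ⇒ out+=7
H0 returns [7, 7]
H1 returns ([7, 7], 5)
= ([7, 7], 5)

Answer: 5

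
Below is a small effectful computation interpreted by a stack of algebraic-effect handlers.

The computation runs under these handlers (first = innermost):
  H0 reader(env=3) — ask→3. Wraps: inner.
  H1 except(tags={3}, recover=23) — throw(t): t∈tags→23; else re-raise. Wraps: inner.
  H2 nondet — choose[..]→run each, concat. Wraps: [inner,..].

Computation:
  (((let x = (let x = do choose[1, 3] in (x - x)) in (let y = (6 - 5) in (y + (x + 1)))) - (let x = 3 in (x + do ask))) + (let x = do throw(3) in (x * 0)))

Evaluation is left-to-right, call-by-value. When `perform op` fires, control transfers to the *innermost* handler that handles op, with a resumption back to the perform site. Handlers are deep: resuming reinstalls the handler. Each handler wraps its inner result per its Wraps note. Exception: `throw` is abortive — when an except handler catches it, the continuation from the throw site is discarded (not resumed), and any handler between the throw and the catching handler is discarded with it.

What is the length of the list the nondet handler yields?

Evaluation trace:
choose[1, 3] @ H2
  branch[0] choose=1:
    ask @ H0 ⇒ 3
    throw(3) @ H1 caught ⇒ 23
    H2 returns [23]
  branch[1] choose=3:
    ask @ H0 ⇒ 3
    throw(3) @ H1 caught ⇒ 23
    H2 returns [23]
= [23, 23]

Answer: 2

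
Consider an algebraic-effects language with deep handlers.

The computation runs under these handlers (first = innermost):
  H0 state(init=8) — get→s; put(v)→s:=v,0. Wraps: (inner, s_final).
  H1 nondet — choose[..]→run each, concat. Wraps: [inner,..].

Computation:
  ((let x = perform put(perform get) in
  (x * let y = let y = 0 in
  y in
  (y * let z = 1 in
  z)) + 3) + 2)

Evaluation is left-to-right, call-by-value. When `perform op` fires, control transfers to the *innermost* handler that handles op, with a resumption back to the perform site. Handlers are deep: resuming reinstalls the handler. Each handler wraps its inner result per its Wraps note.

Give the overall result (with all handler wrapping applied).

Answer: [(5, 8)]

Step-by-step:
get @ H0 ⇒ 8
put(8) @ H0 ⇒ s:=8
H0 returns (5, 8)
H1 returns [(5, 8)]
= [(5, 8)]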